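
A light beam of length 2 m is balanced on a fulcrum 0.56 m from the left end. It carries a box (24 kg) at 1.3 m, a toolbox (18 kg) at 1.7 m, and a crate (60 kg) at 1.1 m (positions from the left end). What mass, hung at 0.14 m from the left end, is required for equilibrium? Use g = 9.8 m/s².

m ≈ 168 kg

Taking torques about the fulcrum (at 0.56 m from the left end):
Box: 24 × 9.8 = 235.2 N down at 1.3 m → arm 0.74 m, τ = 235.2 × 0.74 = 174 N·m clockwise.
Toolbox: 18 × 9.8 = 176.4 N down at 1.7 m → arm 1.14 m, τ = 176.4 × 1.14 = 201.1 N·m clockwise.
Crate: 60 × 9.8 = 588 N down at 1.1 m → arm 0.54 m, τ = 588 × 0.54 = 317.5 N·m clockwise.
Net moment of known loads = 692.6 N·m clockwise.
An unknown mass m at 0.14 m has arm 0.42 m; its moment is m·g·0.42 counterclockwise.
Στ = 0 ⇒ m × 9.8 × 0.42 = 692.6 ⇒ m = 692.6 / (9.8 × 0.42) = 168 kg.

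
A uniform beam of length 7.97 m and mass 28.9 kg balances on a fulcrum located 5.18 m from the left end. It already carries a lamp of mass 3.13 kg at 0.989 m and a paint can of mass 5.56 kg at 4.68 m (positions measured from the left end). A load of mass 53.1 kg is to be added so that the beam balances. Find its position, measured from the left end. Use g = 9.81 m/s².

x ≈ 6.13 m from the left end

Sum moments about the fulcrum (at 5.18 m from the left end) (the support reaction has zero arm there).
Beam weight: 28.9 × 9.81 = 283.5 N down at 3.985 m → arm 1.195 m, τ = 283.5 × 1.195 = 338.8 N·m counterclockwise.
Lamp: 3.13 × 9.81 = 30.71 N down at 0.989 m → arm 4.191 m, τ = 30.71 × 4.191 = 128.7 N·m counterclockwise.
Paint can: 5.56 × 9.81 = 54.54 N down at 4.68 m → arm 0.5 m, τ = 54.54 × 0.5 = 27.27 N·m counterclockwise.
Net moment of existing loads = 494.8 N·m counterclockwise.
The load weighs 53.1 × 9.81 = 520.9 N and must supply an equal clockwise moment, so its lever arm about the fulcrum is 494.8 / 520.9 = 0.95 m.
That puts it at 5.18 + 0.95 = 6.13 m from the left end.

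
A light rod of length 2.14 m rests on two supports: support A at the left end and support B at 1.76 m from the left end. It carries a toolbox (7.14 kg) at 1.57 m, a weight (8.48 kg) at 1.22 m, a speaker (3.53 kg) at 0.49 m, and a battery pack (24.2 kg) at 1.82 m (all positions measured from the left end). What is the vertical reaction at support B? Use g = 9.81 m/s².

Take moments about support A.
Toolbox: 7.14 × 9.81 = 70.04 N down at 1.57 m → arm 1.57 m, τ = 70.04 × 1.57 = 110 N·m clockwise.
Weight: 8.48 × 9.81 = 83.19 N down at 1.22 m → arm 1.22 m, τ = 83.19 × 1.22 = 101.5 N·m clockwise.
Speaker: 3.53 × 9.81 = 34.63 N down at 0.49 m → arm 0.49 m, τ = 34.63 × 0.49 = 16.97 N·m clockwise.
Battery pack: 24.2 × 9.81 = 237.4 N down at 1.82 m → arm 1.82 m, τ = 237.4 × 1.82 = 432.1 N·m clockwise.
Net load moment about support A = 660.6 N·m clockwise.
Reaction R at support B is upward at 1.76 m, arm 1.76 m → moment R × 1.76 counterclockwise.
Setting net torque to zero: R × 1.76 = 660.6 → R = 375 N.

R_B ≈ 375 N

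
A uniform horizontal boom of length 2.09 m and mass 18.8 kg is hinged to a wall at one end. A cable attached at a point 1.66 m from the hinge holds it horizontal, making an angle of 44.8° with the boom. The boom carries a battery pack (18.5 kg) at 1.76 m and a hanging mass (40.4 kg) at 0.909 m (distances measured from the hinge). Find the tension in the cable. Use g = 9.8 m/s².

Take moments about the hinge.
Beam weight: 18.8 × 9.8 = 184.2 N down at 1.045 m → arm 1.045 m, τ = 184.2 × 1.045 = 192.5 N·m clockwise.
Battery pack: 18.5 × 9.8 = 181.3 N down at 1.76 m → arm 1.76 m, τ = 181.3 × 1.76 = 319.1 N·m clockwise.
Hanging mass: 40.4 × 9.8 = 395.9 N down at 0.909 m → arm 0.909 m, τ = 395.9 × 0.909 = 359.9 N·m clockwise.
Total clockwise load moment = 871.5 N·m.
The cable tension T acts at 1.66 m; only its component perpendicular to the boom, T sinθ, produces torque. sin 44.8° = 0.7046.
Setting net torque to zero: T × 1.66 × 0.7046 = 871.5 → T = 871.5 / 1.17 = 745 N.

T ≈ 745 N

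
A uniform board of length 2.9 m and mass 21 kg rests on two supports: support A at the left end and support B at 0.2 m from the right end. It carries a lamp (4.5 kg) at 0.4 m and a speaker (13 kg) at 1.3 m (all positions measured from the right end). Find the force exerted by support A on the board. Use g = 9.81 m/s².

R_A ≈ 151 N

About support B:
Beam weight: 21 × 9.81 = 206 N down at 1.45 m → arm 1.25 m, τ = 206 × 1.25 = 257.5 N·m counterclockwise.
Lamp: 4.5 × 9.81 = 44.15 N down at 0.4 m → arm 0.2 m, τ = 44.15 × 0.2 = 8.83 N·m counterclockwise.
Speaker: 13 × 9.81 = 127.5 N down at 1.3 m → arm 1.1 m, τ = 127.5 × 1.1 = 140.2 N·m counterclockwise.
Net load moment about support B = 406.5 N·m counterclockwise.
Reaction R at support A is upward at 2.9 m, arm 2.7 m → moment R × 2.7 clockwise.
For rotational equilibrium, R × 2.7 = 406.5, so R = 151 N.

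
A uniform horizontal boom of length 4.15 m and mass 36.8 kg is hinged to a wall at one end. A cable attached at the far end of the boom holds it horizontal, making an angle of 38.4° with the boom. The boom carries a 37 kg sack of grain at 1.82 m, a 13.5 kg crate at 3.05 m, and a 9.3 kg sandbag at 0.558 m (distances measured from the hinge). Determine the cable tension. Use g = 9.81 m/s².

About the hinge:
Beam weight: 36.8 × 9.81 = 361 N down at 2.075 m → arm 2.075 m, τ = 361 × 2.075 = 749.1 N·m clockwise.
Sack of grain: 37 × 9.81 = 363 N down at 1.82 m → arm 1.82 m, τ = 363 × 1.82 = 660.7 N·m clockwise.
Crate: 13.5 × 9.81 = 132.4 N down at 3.05 m → arm 3.05 m, τ = 132.4 × 3.05 = 403.8 N·m clockwise.
Sandbag: 9.3 × 9.81 = 91.23 N down at 0.558 m → arm 0.558 m, τ = 91.23 × 0.558 = 50.91 N·m clockwise.
Total clockwise load moment = 1865 N·m.
The cable tension T acts at 4.15 m; only its component perpendicular to the boom, T sinθ, produces torque. sin 38.4° = 0.6211.
Στ = 0 ⇒ T × 4.15 × 0.6211 = 1865 ⇒ T = 1865 / 2.578 = 723 N.

T ≈ 723 N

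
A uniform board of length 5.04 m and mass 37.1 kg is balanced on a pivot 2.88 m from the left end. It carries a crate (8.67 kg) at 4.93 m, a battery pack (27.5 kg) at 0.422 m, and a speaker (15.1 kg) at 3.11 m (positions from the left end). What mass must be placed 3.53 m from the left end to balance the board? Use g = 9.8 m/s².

Taking torques about the pivot (at 2.88 m from the left end):
Beam weight: 37.1 × 9.8 = 363.6 N down at 2.52 m → arm 0.36 m, τ = 363.6 × 0.36 = 130.9 N·m counterclockwise.
Crate: 8.67 × 9.8 = 84.97 N down at 4.93 m → arm 2.05 m, τ = 84.97 × 2.05 = 174.2 N·m clockwise.
Battery pack: 27.5 × 9.8 = 269.5 N down at 0.422 m → arm 2.458 m, τ = 269.5 × 2.458 = 662.4 N·m counterclockwise.
Speaker: 15.1 × 9.8 = 148 N down at 3.11 m → arm 0.23 m, τ = 148 × 0.23 = 34.04 N·m clockwise.
Net moment of known loads = 585.1 N·m counterclockwise.
An unknown mass m at 3.53 m has arm 0.65 m; its moment is m·g·0.65 clockwise.
Στ = 0 ⇒ m × 9.8 × 0.65 = 585.1 ⇒ m = 585.1 / (9.8 × 0.65) = 91.9 kg.

m ≈ 91.9 kg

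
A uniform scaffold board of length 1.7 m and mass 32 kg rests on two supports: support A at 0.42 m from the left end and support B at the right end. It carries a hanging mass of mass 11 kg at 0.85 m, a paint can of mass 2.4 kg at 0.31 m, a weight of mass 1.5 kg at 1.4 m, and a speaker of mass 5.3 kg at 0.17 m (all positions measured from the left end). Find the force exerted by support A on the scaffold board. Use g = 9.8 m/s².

Sum moments about support B (its reaction then has zero moment arm).
Beam weight: 32 × 9.8 = 313.6 N down at 0.85 m → arm 0.85 m, τ = 313.6 × 0.85 = 266.6 N·m counterclockwise.
Hanging mass: 11 × 9.8 = 107.8 N down at 0.85 m → arm 0.85 m, τ = 107.8 × 0.85 = 91.63 N·m counterclockwise.
Paint can: 2.4 × 9.8 = 23.52 N down at 0.31 m → arm 1.39 m, τ = 23.52 × 1.39 = 32.69 N·m counterclockwise.
Weight: 1.5 × 9.8 = 14.7 N down at 1.4 m → arm 0.3 m, τ = 14.7 × 0.3 = 4.41 N·m counterclockwise.
Speaker: 5.3 × 9.8 = 51.94 N down at 0.17 m → arm 1.53 m, τ = 51.94 × 1.53 = 79.47 N·m counterclockwise.
Net load moment about support B = 474.8 N·m counterclockwise.
Reaction R at support A is upward at 0.42 m, arm 1.28 m → moment R × 1.28 clockwise.
Balancing moments: R × 1.28 = 474.8, giving R = 371 N.

R_A ≈ 371 N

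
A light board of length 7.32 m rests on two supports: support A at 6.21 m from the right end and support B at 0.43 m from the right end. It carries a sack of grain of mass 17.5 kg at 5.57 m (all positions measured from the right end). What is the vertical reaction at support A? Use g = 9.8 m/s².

Choose support B as the axis so its reaction then has zero moment arm.
Sack of grain: 17.5 × 9.8 = 171.5 N down at 5.57 m → arm 5.14 m, τ = 171.5 × 5.14 = 881.5 N·m counterclockwise.
Net load moment about support B = 881.5 N·m counterclockwise.
Reaction R at support A is upward at 6.21 m, arm 5.78 m → moment R × 5.78 clockwise.
Setting net torque to zero: R × 5.78 = 881.5 → R = 153 N.

R_A ≈ 153 N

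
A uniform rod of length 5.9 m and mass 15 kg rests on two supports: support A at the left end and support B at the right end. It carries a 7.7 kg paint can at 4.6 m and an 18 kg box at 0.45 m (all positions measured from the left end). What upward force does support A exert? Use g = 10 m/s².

R_A ≈ 258 N

About support B:
Beam weight: 15 × 10 = 150 N down at 2.95 m → arm 2.95 m, τ = 150 × 2.95 = 442.5 N·m counterclockwise.
Paint can: 7.7 × 10 = 77 N down at 4.6 m → arm 1.3 m, τ = 77 × 1.3 = 100.1 N·m counterclockwise.
Box: 18 × 10 = 180 N down at 0.45 m → arm 5.45 m, τ = 180 × 5.45 = 981 N·m counterclockwise.
Net load moment about support B = 1524 N·m counterclockwise.
Reaction R at support A is upward at 0 m, arm 5.9 m → moment R × 5.9 clockwise.
Στ = 0 ⇒ R × 5.9 = 1524 ⇒ R = 258 N.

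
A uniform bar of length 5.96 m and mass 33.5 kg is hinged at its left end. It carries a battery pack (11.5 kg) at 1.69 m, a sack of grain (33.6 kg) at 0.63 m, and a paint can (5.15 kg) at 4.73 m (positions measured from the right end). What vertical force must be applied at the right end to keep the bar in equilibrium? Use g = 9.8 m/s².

Choose the left end as the axis so the unknown pivot reaction has zero arm there.
Beam weight: 33.5 × 9.8 = 328.3 N down at 2.98 m → arm 2.98 m, τ = 328.3 × 2.98 = 978.3 N·m clockwise.
Battery pack: 11.5 × 9.8 = 112.7 N down at 1.69 m → arm 4.27 m, τ = 112.7 × 4.27 = 481.2 N·m clockwise.
Sack of grain: 33.6 × 9.8 = 329.3 N down at 0.63 m → arm 5.33 m, τ = 329.3 × 5.33 = 1755 N·m clockwise.
Paint can: 5.15 × 9.8 = 50.47 N down at 4.73 m → arm 1.23 m, τ = 50.47 × 1.23 = 62.08 N·m clockwise.
Net moment of the loads = 3277 N·m clockwise.
The upward force F acts at the right end, arm 5.96 m, giving F × 5.96 counterclockwise.
Στ = 0 ⇒ F × 5.96 = 3277 ⇒ F = 3277 / 5.96 = 550 N.

F ≈ 550 N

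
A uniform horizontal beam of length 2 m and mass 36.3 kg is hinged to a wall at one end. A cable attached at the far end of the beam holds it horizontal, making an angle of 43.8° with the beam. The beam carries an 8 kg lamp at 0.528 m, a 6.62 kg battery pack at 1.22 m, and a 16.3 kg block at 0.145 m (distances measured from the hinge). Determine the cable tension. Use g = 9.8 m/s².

Take moments about the hinge.
Beam weight: 36.3 × 9.8 = 355.7 N down at 1 m → arm 1 m, τ = 355.7 × 1 = 355.7 N·m clockwise.
Lamp: 8 × 9.8 = 78.4 N down at 0.528 m → arm 0.528 m, τ = 78.4 × 0.528 = 41.4 N·m clockwise.
Battery pack: 6.62 × 9.8 = 64.88 N down at 1.22 m → arm 1.22 m, τ = 64.88 × 1.22 = 79.15 N·m clockwise.
Block: 16.3 × 9.8 = 159.7 N down at 0.145 m → arm 0.145 m, τ = 159.7 × 0.145 = 23.16 N·m clockwise.
Total clockwise load moment = 499.4 N·m.
The cable tension T acts at 2 m; only its component perpendicular to the beam, T sinθ, produces torque. sin 43.8° = 0.6921.
Balancing moments: T × 2 × 0.6921 = 499.4, giving T = 499.4 / 1.384 = 361 N.

T ≈ 361 N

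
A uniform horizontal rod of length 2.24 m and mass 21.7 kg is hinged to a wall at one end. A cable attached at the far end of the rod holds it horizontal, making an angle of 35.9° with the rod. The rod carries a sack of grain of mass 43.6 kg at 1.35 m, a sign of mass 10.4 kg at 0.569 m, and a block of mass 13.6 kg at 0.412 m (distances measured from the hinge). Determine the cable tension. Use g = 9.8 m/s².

About the hinge:
Beam weight: 21.7 × 9.8 = 212.7 N down at 1.12 m → arm 1.12 m, τ = 212.7 × 1.12 = 238.2 N·m clockwise.
Sack of grain: 43.6 × 9.8 = 427.3 N down at 1.35 m → arm 1.35 m, τ = 427.3 × 1.35 = 576.9 N·m clockwise.
Sign: 10.4 × 9.8 = 101.9 N down at 0.569 m → arm 0.569 m, τ = 101.9 × 0.569 = 57.98 N·m clockwise.
Block: 13.6 × 9.8 = 133.3 N down at 0.412 m → arm 0.412 m, τ = 133.3 × 0.412 = 54.92 N·m clockwise.
Total clockwise load moment = 928 N·m.
The cable tension T acts at 2.24 m; only its component perpendicular to the rod, T sinθ, produces torque. sin 35.9° = 0.5864.
For rotational equilibrium, T × 2.24 × 0.5864 = 928, so T = 928 / 1.314 = 706 N.

T ≈ 706 N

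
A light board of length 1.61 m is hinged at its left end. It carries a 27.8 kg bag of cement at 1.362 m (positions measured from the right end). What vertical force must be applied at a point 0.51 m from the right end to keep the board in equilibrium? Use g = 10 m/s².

Taking torques about the left end:
Bag of cement: 27.8 × 10 = 278 N down at 1.362 m → arm 0.248 m, τ = 278 × 0.248 = 68.94 N·m clockwise.
Net moment of the loads = 68.94 N·m clockwise.
The upward force F acts at a point 0.51 m from the right end, arm 1.1 m, giving F × 1.1 counterclockwise.
Balancing moments: F × 1.1 = 68.94, giving F = 68.94 / 1.1 = 62.7 N.

F ≈ 62.7 N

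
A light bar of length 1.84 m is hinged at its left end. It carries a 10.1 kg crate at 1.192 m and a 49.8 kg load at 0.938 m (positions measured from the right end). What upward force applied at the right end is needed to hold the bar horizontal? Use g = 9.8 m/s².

F ≈ 274 N

Choose the left end as the axis so the unknown pivot reaction has zero arm there.
Crate: 10.1 × 9.8 = 98.98 N down at 1.192 m → arm 0.648 m, τ = 98.98 × 0.648 = 64.14 N·m clockwise.
Load: 49.8 × 9.8 = 488 N down at 0.938 m → arm 0.902 m, τ = 488 × 0.902 = 440.2 N·m clockwise.
Net moment of the loads = 504.3 N·m clockwise.
The upward force F acts at the right end, arm 1.84 m, giving F × 1.84 counterclockwise.
Στ = 0 ⇒ F × 1.84 = 504.3 ⇒ F = 504.3 / 1.84 = 274 N.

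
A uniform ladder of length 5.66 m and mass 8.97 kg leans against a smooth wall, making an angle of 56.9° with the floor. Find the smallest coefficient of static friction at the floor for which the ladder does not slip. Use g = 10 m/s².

μ_min ≈ 0.326

Choose the foot of the ladder as the axis so the floor normal and friction both act there and drop out.
Ladder weight 8.97×10 = 89.7 N acts at 2.83 m along the ladder; its horizontal arm is 2.83·cos56.9° = 1.545 m → τ = 138.6 N·m clockwise.
Wall normal N acts horizontally at the top; its moment arm is the height L sinθ = 5.66·sin56.9° = 4.741 m, counterclockwise.
Balancing moments: N × 4.741 = 138.6, giving N = 29.23 N.
ΣFx = 0 ⇒ f = N_wall = 29.23 N. ΣFy = 0 ⇒ N_floor = 89.7 N.
μ_min = f / N_floor = 29.23 / 89.7 = 0.326.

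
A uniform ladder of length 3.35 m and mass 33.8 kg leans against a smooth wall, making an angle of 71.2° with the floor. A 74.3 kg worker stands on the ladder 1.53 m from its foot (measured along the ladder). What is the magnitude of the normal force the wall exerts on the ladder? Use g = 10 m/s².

N_wall ≈ 173 N

Choose the foot of the ladder as the axis so the floor normal and friction both act there and drop out.
Ladder weight 33.8×10 = 338 N acts at 1.675 m along the ladder; its horizontal arm is 1.675·cos71.2° = 0.5398 m → τ = 182.5 N·m clockwise.
Worker: 74.3×10 = 743 N at 1.53 m → arm 0.4931 m → τ = 366.4 N·m clockwise.
Wall normal N acts horizontally at the top; its moment arm is the height L sinθ = 3.35·sin71.2° = 3.171 m, counterclockwise.
Στ = 0 ⇒ N × 3.171 = 548.9 ⇒ N = 173 N.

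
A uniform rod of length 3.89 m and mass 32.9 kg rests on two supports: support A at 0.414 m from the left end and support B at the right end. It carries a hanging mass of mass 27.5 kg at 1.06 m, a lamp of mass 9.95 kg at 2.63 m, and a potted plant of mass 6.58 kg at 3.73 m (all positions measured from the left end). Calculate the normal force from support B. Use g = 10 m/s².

R_B ≈ 322 N

About support A:
Beam weight: 32.9 × 10 = 329 N down at 1.945 m → arm 1.531 m, τ = 329 × 1.531 = 503.7 N·m clockwise.
Hanging mass: 27.5 × 10 = 275 N down at 1.06 m → arm 0.646 m, τ = 275 × 0.646 = 177.7 N·m clockwise.
Lamp: 9.95 × 10 = 99.5 N down at 2.63 m → arm 2.216 m, τ = 99.5 × 2.216 = 220.5 N·m clockwise.
Potted plant: 6.58 × 10 = 65.8 N down at 3.73 m → arm 3.316 m, τ = 65.8 × 3.316 = 218.2 N·m clockwise.
Net load moment about support A = 1120 N·m clockwise.
Reaction R at support B is upward at 3.89 m, arm 3.476 m → moment R × 3.476 counterclockwise.
Balancing moments: R × 3.476 = 1120, giving R = 322 N.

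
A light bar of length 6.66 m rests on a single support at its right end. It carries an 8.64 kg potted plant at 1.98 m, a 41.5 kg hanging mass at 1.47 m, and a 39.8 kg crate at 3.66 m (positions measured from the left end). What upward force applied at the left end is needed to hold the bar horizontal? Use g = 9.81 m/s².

F ≈ 553 N

About the right end:
Potted plant: 8.64 × 9.81 = 84.76 N down at 1.98 m → arm 4.68 m, τ = 84.76 × 4.68 = 396.7 N·m counterclockwise.
Hanging mass: 41.5 × 9.81 = 407.1 N down at 1.47 m → arm 5.19 m, τ = 407.1 × 5.19 = 2113 N·m counterclockwise.
Crate: 39.8 × 9.81 = 390.4 N down at 3.66 m → arm 3 m, τ = 390.4 × 3 = 1171 N·m counterclockwise.
Net moment of the loads = 3681 N·m counterclockwise.
The upward force F acts at the left end, arm 6.66 m, giving F × 6.66 clockwise.
Στ = 0 ⇒ F × 6.66 = 3681 ⇒ F = 3681 / 6.66 = 553 N.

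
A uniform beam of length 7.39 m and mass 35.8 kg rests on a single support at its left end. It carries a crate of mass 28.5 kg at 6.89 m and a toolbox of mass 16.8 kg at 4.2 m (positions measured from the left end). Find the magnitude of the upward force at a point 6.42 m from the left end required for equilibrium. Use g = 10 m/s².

F ≈ 622 N

Choose the left end as the axis so the unknown pivot reaction has zero arm there.
Beam weight: 35.8 × 10 = 358 N down at 3.695 m → arm 3.695 m, τ = 358 × 3.695 = 1323 N·m clockwise.
Crate: 28.5 × 10 = 285 N down at 6.89 m → arm 6.89 m, τ = 285 × 6.89 = 1964 N·m clockwise.
Toolbox: 16.8 × 10 = 168 N down at 4.2 m → arm 4.2 m, τ = 168 × 4.2 = 705.6 N·m clockwise.
Net moment of the loads = 3993 N·m clockwise.
The upward force F acts at a point 6.42 m from the left end, arm 6.42 m, giving F × 6.42 counterclockwise.
Setting net torque to zero: F × 6.42 = 3993 → F = 3993 / 6.42 = 622 N.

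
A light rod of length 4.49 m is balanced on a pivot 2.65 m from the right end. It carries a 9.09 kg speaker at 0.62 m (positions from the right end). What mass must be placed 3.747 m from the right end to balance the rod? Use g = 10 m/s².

m ≈ 16.8 kg

Taking torques about the pivot (at 2.65 m from the right end):
Speaker: 9.09 × 10 = 90.9 N down at 0.62 m → arm 2.03 m, τ = 90.9 × 2.03 = 184.5 N·m clockwise.
Net moment of known loads = 184.5 N·m clockwise.
An unknown mass m at 3.747 m has arm 1.097 m; its moment is m·g·1.097 counterclockwise.
Setting net torque to zero: m × 10 × 1.097 = 184.5 → m = 184.5 / (10 × 1.097) = 16.8 kg.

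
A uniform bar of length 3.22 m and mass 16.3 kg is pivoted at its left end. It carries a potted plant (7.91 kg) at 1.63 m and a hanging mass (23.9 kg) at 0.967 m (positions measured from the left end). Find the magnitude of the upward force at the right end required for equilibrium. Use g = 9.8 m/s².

F ≈ 189 N

Choose the left end as the axis so the unknown pivot reaction has zero arm there.
Beam weight: 16.3 × 9.8 = 159.7 N down at 1.61 m → arm 1.61 m, τ = 159.7 × 1.61 = 257.1 N·m clockwise.
Potted plant: 7.91 × 9.8 = 77.52 N down at 1.63 m → arm 1.63 m, τ = 77.52 × 1.63 = 126.4 N·m clockwise.
Hanging mass: 23.9 × 9.8 = 234.2 N down at 0.967 m → arm 0.967 m, τ = 234.2 × 0.967 = 226.5 N·m clockwise.
Net moment of the loads = 610 N·m clockwise.
The upward force F acts at the right end, arm 3.22 m, giving F × 3.22 counterclockwise.
Setting net torque to zero: F × 3.22 = 610 → F = 610 / 3.22 = 189 N.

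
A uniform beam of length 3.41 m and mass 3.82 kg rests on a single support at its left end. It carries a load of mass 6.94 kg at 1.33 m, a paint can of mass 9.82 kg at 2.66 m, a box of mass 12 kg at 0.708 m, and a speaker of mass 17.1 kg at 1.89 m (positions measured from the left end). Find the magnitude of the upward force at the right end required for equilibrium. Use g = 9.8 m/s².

Taking torques about the left end:
Beam weight: 3.82 × 9.8 = 37.44 N down at 1.705 m → arm 1.705 m, τ = 37.44 × 1.705 = 63.84 N·m clockwise.
Load: 6.94 × 9.8 = 68.01 N down at 1.33 m → arm 1.33 m, τ = 68.01 × 1.33 = 90.45 N·m clockwise.
Paint can: 9.82 × 9.8 = 96.24 N down at 2.66 m → arm 2.66 m, τ = 96.24 × 2.66 = 256 N·m clockwise.
Box: 12 × 9.8 = 117.6 N down at 0.708 m → arm 0.708 m, τ = 117.6 × 0.708 = 83.26 N·m clockwise.
Speaker: 17.1 × 9.8 = 167.6 N down at 1.89 m → arm 1.89 m, τ = 167.6 × 1.89 = 316.8 N·m clockwise.
Net moment of the loads = 810.4 N·m clockwise.
The upward force F acts at the right end, arm 3.41 m, giving F × 3.41 counterclockwise.
Στ = 0 ⇒ F × 3.41 = 810.4 ⇒ F = 810.4 / 3.41 = 238 N.

F ≈ 238 N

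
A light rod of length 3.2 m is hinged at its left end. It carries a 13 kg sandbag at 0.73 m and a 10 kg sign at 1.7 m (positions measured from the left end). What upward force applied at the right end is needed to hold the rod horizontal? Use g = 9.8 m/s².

F ≈ 81.1 N

Sum moments about the left end (the unknown pivot reaction has zero arm there).
Sandbag: 13 × 9.8 = 127.4 N down at 0.73 m → arm 0.73 m, τ = 127.4 × 0.73 = 93 N·m clockwise.
Sign: 10 × 9.8 = 98 N down at 1.7 m → arm 1.7 m, τ = 98 × 1.7 = 166.6 N·m clockwise.
Net moment of the loads = 259.6 N·m clockwise.
The upward force F acts at the right end, arm 3.2 m, giving F × 3.2 counterclockwise.
For rotational equilibrium, F × 3.2 = 259.6, so F = 259.6 / 3.2 = 81.1 N.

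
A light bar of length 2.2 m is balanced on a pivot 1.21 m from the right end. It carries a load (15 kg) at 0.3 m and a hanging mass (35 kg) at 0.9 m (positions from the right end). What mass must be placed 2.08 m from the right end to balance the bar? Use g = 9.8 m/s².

Choose the pivot (at 1.21 m from the right end) as the axis so the support reaction has zero arm there.
Load: 15 × 9.8 = 147 N down at 0.3 m → arm 0.91 m, τ = 147 × 0.91 = 133.8 N·m clockwise.
Hanging mass: 35 × 9.8 = 343 N down at 0.9 m → arm 0.31 m, τ = 343 × 0.31 = 106.3 N·m clockwise.
Net moment of known loads = 240.1 N·m clockwise.
An unknown mass m at 2.08 m has arm 0.87 m; its moment is m·g·0.87 counterclockwise.
Balancing moments: m × 9.8 × 0.87 = 240.1, giving m = 240.1 / (9.8 × 0.87) = 28.2 kg.

m ≈ 28.2 kg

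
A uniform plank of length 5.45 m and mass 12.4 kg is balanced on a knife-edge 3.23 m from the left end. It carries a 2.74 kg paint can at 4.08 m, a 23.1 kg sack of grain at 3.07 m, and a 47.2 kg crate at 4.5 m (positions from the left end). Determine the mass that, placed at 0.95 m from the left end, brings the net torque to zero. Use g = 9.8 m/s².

m ≈ 22.9 kg

Taking torques about the knife-edge (at 3.23 m from the left end):
Beam weight: 12.4 × 9.8 = 121.5 N down at 2.725 m → arm 0.505 m, τ = 121.5 × 0.505 = 61.36 N·m counterclockwise.
Paint can: 2.74 × 9.8 = 26.85 N down at 4.08 m → arm 0.85 m, τ = 26.85 × 0.85 = 22.82 N·m clockwise.
Sack of grain: 23.1 × 9.8 = 226.4 N down at 3.07 m → arm 0.16 m, τ = 226.4 × 0.16 = 36.22 N·m counterclockwise.
Crate: 47.2 × 9.8 = 462.6 N down at 4.5 m → arm 1.27 m, τ = 462.6 × 1.27 = 587.5 N·m clockwise.
Net moment of known loads = 512.7 N·m clockwise.
An unknown mass m at 0.95 m has arm 2.28 m; its moment is m·g·2.28 counterclockwise.
Balancing moments: m × 9.8 × 2.28 = 512.7, giving m = 512.7 / (9.8 × 2.28) = 22.9 kg.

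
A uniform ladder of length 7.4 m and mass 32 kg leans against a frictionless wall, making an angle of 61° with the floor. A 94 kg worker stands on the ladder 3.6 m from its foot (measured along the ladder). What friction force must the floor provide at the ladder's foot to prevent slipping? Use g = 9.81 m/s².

f ≈ 336 N

About the foot of the ladder:
Ladder weight 32×9.81 = 313.9 N acts at 3.7 m along the ladder; its horizontal arm is 3.7·cos61° = 1.794 m → τ = 563.1 N·m clockwise.
Worker: 94×9.81 = 922.1 N at 3.6 m → arm 1.745 m → τ = 1609 N·m clockwise.
Wall normal N acts horizontally at the top; its moment arm is the height L sinθ = 7.4·sin61° = 6.472 m, counterclockwise.
Setting net torque to zero: N × 6.472 = 2172 → N = 336 N.
ΣFx = 0: friction at the foot balances the wall's push, so f = N_wall = 336 N.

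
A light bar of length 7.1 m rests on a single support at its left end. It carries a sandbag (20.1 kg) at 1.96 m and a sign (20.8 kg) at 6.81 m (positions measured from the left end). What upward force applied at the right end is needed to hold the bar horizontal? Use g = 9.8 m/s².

Taking torques about the left end:
Sandbag: 20.1 × 9.8 = 197 N down at 1.96 m → arm 1.96 m, τ = 197 × 1.96 = 386.1 N·m clockwise.
Sign: 20.8 × 9.8 = 203.8 N down at 6.81 m → arm 6.81 m, τ = 203.8 × 6.81 = 1388 N·m clockwise.
Net moment of the loads = 1774 N·m clockwise.
The upward force F acts at the right end, arm 7.1 m, giving F × 7.1 counterclockwise.
Στ = 0 ⇒ F × 7.1 = 1774 ⇒ F = 1774 / 7.1 = 250 N.

F ≈ 250 N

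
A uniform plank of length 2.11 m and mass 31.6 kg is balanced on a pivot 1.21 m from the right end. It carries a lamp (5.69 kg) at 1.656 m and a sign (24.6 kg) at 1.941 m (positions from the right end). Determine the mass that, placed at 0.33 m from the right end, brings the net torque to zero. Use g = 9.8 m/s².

m ≈ 17.8 kg

About the pivot (at 1.21 m from the right end):
Beam weight: 31.6 × 9.8 = 309.7 N down at 1.055 m → arm 0.155 m, τ = 309.7 × 0.155 = 48 N·m clockwise.
Lamp: 5.69 × 9.8 = 55.76 N down at 1.656 m → arm 0.446 m, τ = 55.76 × 0.446 = 24.87 N·m counterclockwise.
Sign: 24.6 × 9.8 = 241.1 N down at 1.941 m → arm 0.731 m, τ = 241.1 × 0.731 = 176.2 N·m counterclockwise.
Net moment of known loads = 153.1 N·m counterclockwise.
An unknown mass m at 0.33 m has arm 0.88 m; its moment is m·g·0.88 clockwise.
For rotational equilibrium, m × 9.8 × 0.88 = 153.1, so m = 153.1 / (9.8 × 0.88) = 17.8 kg.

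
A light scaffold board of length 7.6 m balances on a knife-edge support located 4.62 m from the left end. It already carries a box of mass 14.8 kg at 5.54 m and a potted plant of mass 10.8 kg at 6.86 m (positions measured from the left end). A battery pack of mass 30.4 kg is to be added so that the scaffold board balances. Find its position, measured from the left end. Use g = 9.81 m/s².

Choose the knife-edge support (at 4.62 m from the left end) as the axis so the support reaction has zero arm there.
Box: 14.8 × 9.81 = 145.2 N down at 5.54 m → arm 0.92 m, τ = 145.2 × 0.92 = 133.6 N·m clockwise.
Potted plant: 10.8 × 9.81 = 105.9 N down at 6.86 m → arm 2.24 m, τ = 105.9 × 2.24 = 237.2 N·m clockwise.
Net moment of existing loads = 370.8 N·m clockwise.
The battery pack weighs 30.4 × 9.81 = 298.2 N and must supply an equal counterclockwise moment, so its lever arm about the knife-edge support is 370.8 / 298.2 = 1.24 m.
That puts it at 4.62 − 1.24 = 3.38 m from the left end.

x ≈ 3.38 m from the left end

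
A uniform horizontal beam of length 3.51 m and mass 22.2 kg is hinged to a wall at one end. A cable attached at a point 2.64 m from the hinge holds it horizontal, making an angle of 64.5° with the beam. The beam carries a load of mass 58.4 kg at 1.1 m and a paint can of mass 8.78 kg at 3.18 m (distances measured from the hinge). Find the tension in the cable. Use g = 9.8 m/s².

T ≈ 539 N

About the hinge:
Beam weight: 22.2 × 9.8 = 217.6 N down at 1.755 m → arm 1.755 m, τ = 217.6 × 1.755 = 381.9 N·m clockwise.
Load: 58.4 × 9.8 = 572.3 N down at 1.1 m → arm 1.1 m, τ = 572.3 × 1.1 = 629.5 N·m clockwise.
Paint can: 8.78 × 9.8 = 86.04 N down at 3.18 m → arm 3.18 m, τ = 86.04 × 3.18 = 273.6 N·m clockwise.
Total clockwise load moment = 1285 N·m.
The cable tension T acts at 2.64 m; only its component perpendicular to the beam, T sinθ, produces torque. sin 64.5° = 0.9026.
Setting net torque to zero: T × 2.64 × 0.9026 = 1285 → T = 1285 / 2.383 = 539 N.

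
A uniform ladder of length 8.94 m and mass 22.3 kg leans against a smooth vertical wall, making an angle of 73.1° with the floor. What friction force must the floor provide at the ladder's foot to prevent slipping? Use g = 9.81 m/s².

f ≈ 33.2 N

Take moments about the foot of the ladder.
Ladder weight 22.3×9.81 = 218.8 N acts at 4.47 m along the ladder; its horizontal arm is 4.47·cos73.1° = 1.299 m → τ = 284.2 N·m clockwise.
Wall normal N acts horizontally at the top; its moment arm is the height L sinθ = 8.94·sin73.1° = 8.554 m, counterclockwise.
For rotational equilibrium, N × 8.554 = 284.2, so N = 33.2 N.
ΣFx = 0: friction at the foot balances the wall's push, so f = N_wall = 33.2 N.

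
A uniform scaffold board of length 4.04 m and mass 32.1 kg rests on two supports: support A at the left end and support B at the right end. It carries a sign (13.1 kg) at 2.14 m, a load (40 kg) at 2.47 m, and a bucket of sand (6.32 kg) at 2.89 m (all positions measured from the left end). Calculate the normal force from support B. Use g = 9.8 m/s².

R_B ≈ 509 N

Sum moments about support A (its reaction then has zero moment arm).
Beam weight: 32.1 × 9.8 = 314.6 N down at 2.02 m → arm 2.02 m, τ = 314.6 × 2.02 = 635.5 N·m clockwise.
Sign: 13.1 × 9.8 = 128.4 N down at 2.14 m → arm 2.14 m, τ = 128.4 × 2.14 = 274.8 N·m clockwise.
Load: 40 × 9.8 = 392 N down at 2.47 m → arm 2.47 m, τ = 392 × 2.47 = 968.2 N·m clockwise.
Bucket of sand: 6.32 × 9.8 = 61.94 N down at 2.89 m → arm 2.89 m, τ = 61.94 × 2.89 = 179 N·m clockwise.
Net load moment about support A = 2058 N·m clockwise.
Reaction R at support B is upward at 4.04 m, arm 4.04 m → moment R × 4.04 counterclockwise.
Balancing moments: R × 4.04 = 2058, giving R = 509 N.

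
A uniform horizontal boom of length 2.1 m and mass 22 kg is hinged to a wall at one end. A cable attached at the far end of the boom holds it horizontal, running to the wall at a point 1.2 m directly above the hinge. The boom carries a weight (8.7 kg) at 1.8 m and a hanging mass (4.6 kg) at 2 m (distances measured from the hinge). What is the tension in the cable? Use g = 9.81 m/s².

Sum moments about the hinge (the unknown hinge reaction has zero arm there).
Beam weight: 22 × 9.81 = 215.8 N down at 1.05 m → arm 1.05 m, τ = 215.8 × 1.05 = 226.6 N·m clockwise.
Weight: 8.7 × 9.81 = 85.35 N down at 1.8 m → arm 1.8 m, τ = 85.35 × 1.8 = 153.6 N·m clockwise.
Hanging mass: 4.6 × 9.81 = 45.13 N down at 2 m → arm 2 m, τ = 45.13 × 2 = 90.26 N·m clockwise.
Total clockwise load moment = 470.5 N·m.
The cable tension T acts at 2.1 m; only its component perpendicular to the boom, T sinθ, produces torque. sinθ = h/√(h²+d²) = 1.2/√(1.2²+2.1²) = 0.4961.
For rotational equilibrium, T × 2.1 × 0.4961 = 470.5, so T = 470.5 / 1.042 = 452 N.

T ≈ 452 N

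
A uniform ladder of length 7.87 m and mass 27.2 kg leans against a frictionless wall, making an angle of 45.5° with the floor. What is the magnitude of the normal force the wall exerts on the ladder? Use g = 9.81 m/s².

N_wall ≈ 131 N

Sum moments about the foot of the ladder (the floor normal and friction both act there and drop out).
Ladder weight 27.2×9.81 = 266.8 N acts at 3.935 m along the ladder; its horizontal arm is 3.935·cos45.5° = 2.758 m → τ = 735.8 N·m clockwise.
Wall normal N acts horizontally at the top; its moment arm is the height L sinθ = 7.87·sin45.5° = 5.613 m, counterclockwise.
Balancing moments: N × 5.613 = 735.8, giving N = 131 N.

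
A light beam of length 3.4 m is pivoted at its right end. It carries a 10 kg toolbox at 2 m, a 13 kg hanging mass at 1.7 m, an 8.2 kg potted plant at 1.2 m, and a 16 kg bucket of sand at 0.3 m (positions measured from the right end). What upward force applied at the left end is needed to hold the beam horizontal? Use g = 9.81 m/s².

F ≈ 164 N

Take moments about the right end.
Toolbox: 10 × 9.81 = 98.1 N down at 2 m → arm 2 m, τ = 98.1 × 2 = 196.2 N·m counterclockwise.
Hanging mass: 13 × 9.81 = 127.5 N down at 1.7 m → arm 1.7 m, τ = 127.5 × 1.7 = 216.8 N·m counterclockwise.
Potted plant: 8.2 × 9.81 = 80.44 N down at 1.2 m → arm 1.2 m, τ = 80.44 × 1.2 = 96.53 N·m counterclockwise.
Bucket of sand: 16 × 9.81 = 157 N down at 0.3 m → arm 0.3 m, τ = 157 × 0.3 = 47.1 N·m counterclockwise.
Net moment of the loads = 556.6 N·m counterclockwise.
The upward force F acts at the left end, arm 3.4 m, giving F × 3.4 clockwise.
Στ = 0 ⇒ F × 3.4 = 556.6 ⇒ F = 556.6 / 3.4 = 164 N.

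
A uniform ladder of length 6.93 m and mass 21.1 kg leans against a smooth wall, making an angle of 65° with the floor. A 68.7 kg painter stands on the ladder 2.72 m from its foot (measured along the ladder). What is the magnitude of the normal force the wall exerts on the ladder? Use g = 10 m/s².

N_wall ≈ 175 N

Take moments about the foot of the ladder.
Ladder weight 21.1×10 = 211 N acts at 3.465 m along the ladder; its horizontal arm is 3.465·cos65° = 1.464 m → τ = 308.9 N·m clockwise.
Painter: 68.7×10 = 687 N at 2.72 m → arm 1.15 m → τ = 790 N·m clockwise.
Wall normal N acts horizontally at the top; its moment arm is the height L sinθ = 6.93·sin65° = 6.281 m, counterclockwise.
Balancing moments: N × 6.281 = 1099, giving N = 175 N.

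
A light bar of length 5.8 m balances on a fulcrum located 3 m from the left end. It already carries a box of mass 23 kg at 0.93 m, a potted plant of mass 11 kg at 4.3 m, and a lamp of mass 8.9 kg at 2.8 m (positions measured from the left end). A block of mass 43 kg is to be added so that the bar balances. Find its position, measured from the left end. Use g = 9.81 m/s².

Taking torques about the fulcrum (at 3 m from the left end):
Box: 23 × 9.81 = 225.6 N down at 0.93 m → arm 2.07 m, τ = 225.6 × 2.07 = 467 N·m counterclockwise.
Potted plant: 11 × 9.81 = 107.9 N down at 4.3 m → arm 1.3 m, τ = 107.9 × 1.3 = 140.3 N·m clockwise.
Lamp: 8.9 × 9.81 = 87.31 N down at 2.8 m → arm 0.2 m, τ = 87.31 × 0.2 = 17.46 N·m counterclockwise.
Net moment of existing loads = 344.2 N·m counterclockwise.
The block weighs 43 × 9.81 = 421.8 N and must supply an equal clockwise moment, so its lever arm about the fulcrum is 344.2 / 421.8 = 0.816 m.
That puts it at 3 + 0.816 = 3.82 m from the left end.

x ≈ 3.82 m from the left end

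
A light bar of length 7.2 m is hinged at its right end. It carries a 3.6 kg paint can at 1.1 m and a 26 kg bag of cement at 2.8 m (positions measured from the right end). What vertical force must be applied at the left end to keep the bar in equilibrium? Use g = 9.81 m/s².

About the right end:
Paint can: 3.6 × 9.81 = 35.32 N down at 1.1 m → arm 1.1 m, τ = 35.32 × 1.1 = 38.85 N·m counterclockwise.
Bag of cement: 26 × 9.81 = 255.1 N down at 2.8 m → arm 2.8 m, τ = 255.1 × 2.8 = 714.3 N·m counterclockwise.
Net moment of the loads = 753.1 N·m counterclockwise.
The upward force F acts at the left end, arm 7.2 m, giving F × 7.2 clockwise.
Στ = 0 ⇒ F × 7.2 = 753.1 ⇒ F = 753.1 / 7.2 = 105 N.

F ≈ 105 N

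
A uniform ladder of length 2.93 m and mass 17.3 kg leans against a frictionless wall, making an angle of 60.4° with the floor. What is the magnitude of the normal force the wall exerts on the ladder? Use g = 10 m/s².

Choose the foot of the ladder as the axis so the floor normal and friction both act there and drop out.
Ladder weight 17.3×10 = 173 N acts at 1.465 m along the ladder; its horizontal arm is 1.465·cos60.4° = 0.7236 m → τ = 125.2 N·m clockwise.
Wall normal N acts horizontally at the top; its moment arm is the height L sinθ = 2.93·sin60.4° = 2.548 m, counterclockwise.
Setting net torque to zero: N × 2.548 = 125.2 → N = 49.1 N.

N_wall ≈ 49.1 N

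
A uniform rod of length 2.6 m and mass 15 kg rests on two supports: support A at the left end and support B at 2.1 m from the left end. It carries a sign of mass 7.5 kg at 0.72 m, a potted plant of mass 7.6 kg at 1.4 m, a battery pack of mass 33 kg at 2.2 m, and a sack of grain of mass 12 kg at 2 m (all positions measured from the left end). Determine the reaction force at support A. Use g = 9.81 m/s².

Take moments about support B.
Beam weight: 15 × 9.81 = 147.2 N down at 1.3 m → arm 0.8 m, τ = 147.2 × 0.8 = 117.8 N·m counterclockwise.
Sign: 7.5 × 9.81 = 73.58 N down at 0.72 m → arm 1.38 m, τ = 73.58 × 1.38 = 101.5 N·m counterclockwise.
Potted plant: 7.6 × 9.81 = 74.56 N down at 1.4 m → arm 0.7 m, τ = 74.56 × 0.7 = 52.19 N·m counterclockwise.
Battery pack: 33 × 9.81 = 323.7 N down at 2.2 m → arm 0.1 m, τ = 323.7 × 0.1 = 32.37 N·m clockwise.
Sack of grain: 12 × 9.81 = 117.7 N down at 2 m → arm 0.1 m, τ = 117.7 × 0.1 = 11.77 N·m counterclockwise.
Net load moment about support B = 250.9 N·m counterclockwise.
Reaction R at support A is upward at 0 m, arm 2.1 m → moment R × 2.1 clockwise.
For rotational equilibrium, R × 2.1 = 250.9, so R = 119 N.

R_A ≈ 119 N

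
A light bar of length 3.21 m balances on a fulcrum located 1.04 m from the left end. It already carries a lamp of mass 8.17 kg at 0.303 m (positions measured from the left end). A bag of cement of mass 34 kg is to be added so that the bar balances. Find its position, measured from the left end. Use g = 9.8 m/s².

Choose the fulcrum (at 1.04 m from the left end) as the axis so the support reaction has zero arm there.
Lamp: 8.17 × 9.8 = 80.07 N down at 0.303 m → arm 0.737 m, τ = 80.07 × 0.737 = 59.01 N·m counterclockwise.
Net moment of existing loads = 59.01 N·m counterclockwise.
The bag of cement weighs 34 × 9.8 = 333.2 N and must supply an equal clockwise moment, so its lever arm about the fulcrum is 59.01 / 333.2 = 0.177 m.
That puts it at 1.04 + 0.177 = 1.22 m from the left end.

x ≈ 1.22 m from the left end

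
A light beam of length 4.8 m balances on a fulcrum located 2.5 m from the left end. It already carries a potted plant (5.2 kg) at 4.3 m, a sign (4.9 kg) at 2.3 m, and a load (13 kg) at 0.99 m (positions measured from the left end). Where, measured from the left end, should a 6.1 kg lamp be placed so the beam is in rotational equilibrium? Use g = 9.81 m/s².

x ≈ 4.34 m from the left end

About the fulcrum (at 2.5 m from the left end):
Potted plant: 5.2 × 9.81 = 51.01 N down at 4.3 m → arm 1.8 m, τ = 51.01 × 1.8 = 91.82 N·m clockwise.
Sign: 4.9 × 9.81 = 48.07 N down at 2.3 m → arm 0.2 m, τ = 48.07 × 0.2 = 9.614 N·m counterclockwise.
Load: 13 × 9.81 = 127.5 N down at 0.99 m → arm 1.51 m, τ = 127.5 × 1.51 = 192.5 N·m counterclockwise.
Net moment of existing loads = 110.3 N·m counterclockwise.
The lamp weighs 6.1 × 9.81 = 59.84 N and must supply an equal clockwise moment, so its lever arm about the fulcrum is 110.3 / 59.84 = 1.84 m.
That puts it at 2.5 + 1.84 = 4.34 m from the left end.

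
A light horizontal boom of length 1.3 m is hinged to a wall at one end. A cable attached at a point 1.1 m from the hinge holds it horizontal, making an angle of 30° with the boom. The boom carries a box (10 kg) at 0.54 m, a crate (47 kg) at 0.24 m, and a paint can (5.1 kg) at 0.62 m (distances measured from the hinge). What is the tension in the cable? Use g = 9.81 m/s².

Take moments about the hinge.
Box: 10 × 9.81 = 98.1 N down at 0.54 m → arm 0.54 m, τ = 98.1 × 0.54 = 52.97 N·m clockwise.
Crate: 47 × 9.81 = 461.1 N down at 0.24 m → arm 0.24 m, τ = 461.1 × 0.24 = 110.7 N·m clockwise.
Paint can: 5.1 × 9.81 = 50.03 N down at 0.62 m → arm 0.62 m, τ = 50.03 × 0.62 = 31.02 N·m clockwise.
Total clockwise load moment = 194.7 N·m.
The cable tension T acts at 1.1 m; only its component perpendicular to the boom, T sinθ, produces torque. sin 30° = 0.5.
Στ = 0 ⇒ T × 1.1 × 0.5 = 194.7 ⇒ T = 194.7 / 0.55 = 354 N.

T ≈ 354 N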